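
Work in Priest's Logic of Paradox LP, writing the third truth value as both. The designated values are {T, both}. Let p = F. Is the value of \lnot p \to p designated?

No

\lnot p = \lnot F = T
\lnot p \to p = T \to F = F
F ∉ {T, both}.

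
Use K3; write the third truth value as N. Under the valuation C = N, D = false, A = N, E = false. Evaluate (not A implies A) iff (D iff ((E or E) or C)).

N

not A = not N = N
not A implies A = N implies N = N  [not N or N]
E or E = false or false = false
(E or E) or C = false or N = N
D iff ((E or E) or C) = false iff N = N
(not A implies A) iff (D iff ((E or E) or C)) = N iff N = N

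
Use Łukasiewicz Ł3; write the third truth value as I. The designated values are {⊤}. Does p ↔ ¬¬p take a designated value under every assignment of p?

Every assignment of p over {⊤, I, ⊥} gives a value in {⊤}.
In particular, with p=I: p ↔ ¬¬p = ⊤.

Yes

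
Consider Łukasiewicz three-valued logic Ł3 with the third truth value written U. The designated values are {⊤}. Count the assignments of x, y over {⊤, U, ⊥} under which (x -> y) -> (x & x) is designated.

4

Designated under: (x=⊤, y=⊤); (x=⊤, y=U); (x=⊤, y=⊥); (x=U, y=⊥).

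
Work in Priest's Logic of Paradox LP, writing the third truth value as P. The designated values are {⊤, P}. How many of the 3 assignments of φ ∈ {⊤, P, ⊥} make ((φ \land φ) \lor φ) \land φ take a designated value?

2

φ=⊤: ⊤ ✓
φ=P: P ✓
φ=⊥: ⊥ ·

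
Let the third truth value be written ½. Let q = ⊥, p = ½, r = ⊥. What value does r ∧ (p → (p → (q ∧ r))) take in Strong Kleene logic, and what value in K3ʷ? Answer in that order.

⊥; ½

In Strong Kleene logic: q ∧ r = ⊥ ∧ ⊥ = ⊥
p → (q ∧ r) = ½ → ⊥ = ½
p → (p → (q ∧ r)) = ½ → ½ = ½
r ∧ (p → (p → (q ∧ r))) = ⊥ ∧ ½ = ⊥
In K3ʷ: q ∧ r = ⊥ ∧ ⊥ = ⊥
p → (q ∧ r) = ½ → ⊥ = ½
p → (p → (q ∧ r)) = ½ → ½ = ½
r ∧ (p → (p → (q ∧ r))) = ⊥ ∧ ½ = ½
They differ because Strong Kleene logic and K3ʷ treat ½ differently under the binary connectives.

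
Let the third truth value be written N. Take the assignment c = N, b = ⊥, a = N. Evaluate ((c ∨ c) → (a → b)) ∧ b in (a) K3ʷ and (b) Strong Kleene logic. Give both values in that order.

In K3ʷ: c ∨ c = N ∨ N = N
a → b = N → ⊥ = N  [any arg is the third value ⇒ result is the third value]
(c ∨ c) → (a → b) = N → N = N
((c ∨ c) → (a → b)) ∧ b = N ∧ ⊥ = N
In Strong Kleene logic: c ∨ c = N ∨ N = N
a → b = N → ⊥ = N  [¬N ∨ ⊥]
(c ∨ c) → (a → b) = N → N = N
((c ∨ c) → (a → b)) ∧ b = N ∧ ⊥ = ⊥
They differ because K3ʷ and Strong Kleene logic treat N differently under the binary connectives.

N; ⊥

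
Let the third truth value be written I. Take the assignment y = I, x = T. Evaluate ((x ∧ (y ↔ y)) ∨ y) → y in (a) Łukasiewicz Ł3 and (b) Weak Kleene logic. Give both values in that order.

In Łukasiewicz Ł3: y ↔ y = I ↔ I = T  [1 − |½−½|]
x ∧ (y ↔ y) = T ∧ T = T
(x ∧ (y ↔ y)) ∨ y = T ∨ I = T
((x ∧ (y ↔ y)) ∨ y) → y = T → I = I
In Weak Kleene logic: y ↔ y = I ↔ I = I
x ∧ (y ↔ y) = T ∧ I = I
(x ∧ (y ↔ y)) ∨ y = I ∨ I = I
((x ∧ (y ↔ y)) ∨ y) → y = I → I = I  [any arg is the third value ⇒ result is the third value]

I; I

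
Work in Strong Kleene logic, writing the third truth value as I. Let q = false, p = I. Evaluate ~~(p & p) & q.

p & p = I & I = I
~(p & p) = ~I = I
~~(p & p) = ~I = I
~~(p & p) & q = I & false = false

false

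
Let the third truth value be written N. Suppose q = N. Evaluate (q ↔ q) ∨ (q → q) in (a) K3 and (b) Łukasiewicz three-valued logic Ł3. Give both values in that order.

In K3: q ↔ q = N ↔ N = N
q → q = N → N = N  [¬N ∨ N]
(q ↔ q) ∨ (q → q) = N ∨ N = N
In Łukasiewicz three-valued logic Ł3: q ↔ q = N ↔ N = ⊤  [1 − |½−½|]
q → q = N → N = ⊤
(q ↔ q) ∨ (q → q) = ⊤ ∨ ⊤ = ⊤
They differ because K3 and Łukasiewicz three-valued logic Ł3 treat N differently under implication.

N; ⊤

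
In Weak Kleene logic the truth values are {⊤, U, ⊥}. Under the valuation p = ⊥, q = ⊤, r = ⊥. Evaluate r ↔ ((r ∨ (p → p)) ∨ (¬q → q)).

p → p = ⊥ → ⊥ = ⊤
r ∨ (p → p) = ⊥ ∨ ⊤ = ⊤
¬q = ¬⊤ = ⊥
¬q → q = ⊥ → ⊤ = ⊤
(r ∨ (p → p)) ∨ (¬q → q) = ⊤ ∨ ⊤ = ⊤
r ↔ ((r ∨ (p → p)) ∨ (¬q → q)) = ⊥ ↔ ⊤ = ⊥

⊥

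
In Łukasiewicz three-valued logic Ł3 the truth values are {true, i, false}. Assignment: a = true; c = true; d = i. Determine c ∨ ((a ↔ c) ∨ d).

a ↔ c = true ↔ true = true
(a ↔ c) ∨ d = true ∨ i = true
c ∨ ((a ↔ c) ∨ d) = true ∨ true = true

true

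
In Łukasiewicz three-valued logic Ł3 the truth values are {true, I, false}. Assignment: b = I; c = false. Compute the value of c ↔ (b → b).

false

b → b = I → I = true
c ↔ (b → b) = false ↔ true = false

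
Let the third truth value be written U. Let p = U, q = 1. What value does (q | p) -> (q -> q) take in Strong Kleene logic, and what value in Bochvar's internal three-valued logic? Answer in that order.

1; U

In Strong Kleene logic: q | p = 1 | U = 1
q -> q = 1 -> 1 = 1
(q | p) -> (q -> q) = 1 -> 1 = 1
In Bochvar's internal three-valued logic: q | p = 1 | U = U
q -> q = 1 -> 1 = 1
(q | p) -> (q -> q) = U -> 1 = U  [any arg is the third value ⇒ result is the third value]
They differ because Strong Kleene logic and Bochvar's internal three-valued logic treat U differently under the binary connectives.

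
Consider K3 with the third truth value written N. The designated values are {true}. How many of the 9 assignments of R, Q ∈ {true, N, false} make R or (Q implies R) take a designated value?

5

Of the 9 assignments, 5 give a value in {true}.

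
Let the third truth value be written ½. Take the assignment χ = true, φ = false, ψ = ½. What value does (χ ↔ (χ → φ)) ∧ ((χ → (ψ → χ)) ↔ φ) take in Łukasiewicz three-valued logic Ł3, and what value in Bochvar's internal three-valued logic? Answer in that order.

In Łukasiewicz three-valued logic Ł3: χ → φ = true → false = false
χ ↔ (χ → φ) = true ↔ false = false
ψ → χ = ½ → true = true  [min(1, 1−½+1)]
χ → (ψ → χ) = true → true = true
(χ → (ψ → χ)) ↔ φ = true ↔ false = false
(χ ↔ (χ → φ)) ∧ ((χ → (ψ → χ)) ↔ φ) = false ∧ false = false
In Bochvar's internal three-valued logic: χ → φ = true → false = false
χ ↔ (χ → φ) = true ↔ false = false
ψ → χ = ½ → true = ½  [any arg is the third value ⇒ result is the third value]
χ → (ψ → χ) = true → ½ = ½
(χ → (ψ → χ)) ↔ φ = ½ ↔ false = ½
(χ ↔ (χ → φ)) ∧ ((χ → (ψ → χ)) ↔ φ) = false ∧ ½ = ½
They differ because Łukasiewicz three-valued logic Ł3 and Bochvar's internal three-valued logic treat ½ differently under the binary connectives.

false; ½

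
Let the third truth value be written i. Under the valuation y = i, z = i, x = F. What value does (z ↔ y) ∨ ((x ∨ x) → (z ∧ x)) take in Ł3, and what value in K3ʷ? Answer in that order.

In Ł3: z ↔ y = i ↔ i = T  [1 − |½−½|]
x ∨ x = F ∨ F = F
z ∧ x = i ∧ F = F
(x ∨ x) → (z ∧ x) = F → F = T
(z ↔ y) ∨ ((x ∨ x) → (z ∧ x)) = T ∨ T = T
In K3ʷ: z ↔ y = i ↔ i = i
x ∨ x = F ∨ F = F
z ∧ x = i ∧ F = i
(x ∨ x) → (z ∧ x) = F → i = i  [any arg is the third value ⇒ result is the third value]
(z ↔ y) ∨ ((x ∨ x) → (z ∧ x)) = i ∨ i = i
They differ because Ł3 and K3ʷ treat i differently under the binary connectives.

T; i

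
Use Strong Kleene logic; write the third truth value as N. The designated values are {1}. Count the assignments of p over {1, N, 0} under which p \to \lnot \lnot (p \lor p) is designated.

p=1: 1 ✓
p=N: N ·
p=0: 1 ✓

2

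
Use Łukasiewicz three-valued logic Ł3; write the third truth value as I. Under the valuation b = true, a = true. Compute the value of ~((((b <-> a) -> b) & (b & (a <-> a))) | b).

b <-> a = true <-> true = true
(b <-> a) -> b = true -> true = true
a <-> a = true <-> true = true
b & (a <-> a) = true & true = true
((b <-> a) -> b) & (b & (a <-> a)) = true & true = true
(((b <-> a) -> b) & (b & (a <-> a))) | b = true | true = true
~((((b <-> a) -> b) & (b & (a <-> a))) | b) = ~true = false

false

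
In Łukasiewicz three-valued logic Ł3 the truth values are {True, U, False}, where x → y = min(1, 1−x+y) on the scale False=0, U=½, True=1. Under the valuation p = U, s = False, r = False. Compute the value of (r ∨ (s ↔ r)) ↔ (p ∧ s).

False

s ↔ r = False ↔ False = True
r ∨ (s ↔ r) = False ∨ True = True
p ∧ s = U ∧ False = False
(r ∨ (s ↔ r)) ↔ (p ∧ s) = True ↔ False = False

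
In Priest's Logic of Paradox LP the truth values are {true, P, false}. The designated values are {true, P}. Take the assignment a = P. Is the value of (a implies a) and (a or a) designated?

a implies a = P implies P = P
a or a = P or P = P
(a implies a) and (a or a) = P and P = P
P ∈ {true, P}.

Yes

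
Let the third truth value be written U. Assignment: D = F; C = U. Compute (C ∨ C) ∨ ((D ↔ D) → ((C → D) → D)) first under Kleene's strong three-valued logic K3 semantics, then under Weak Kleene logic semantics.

U; U

In Kleene's strong three-valued logic K3: C ∨ C = U ∨ U = U
D ↔ D = F ↔ F = T
C → D = U → F = U
(C → D) → D = U → F = U
(D ↔ D) → ((C → D) → D) = T → U = U
(C ∨ C) ∨ ((D ↔ D) → ((C → D) → D)) = U ∨ U = U
In Weak Kleene logic: C ∨ C = U ∨ U = U
D ↔ D = F ↔ F = T
C → D = U → F = U  [any arg is the third value ⇒ result is the third value]
(C → D) → D = U → F = U
(D ↔ D) → ((C → D) → D) = T → U = U
(C ∨ C) ∨ ((D ↔ D) → ((C → D) → D)) = U ∨ U = U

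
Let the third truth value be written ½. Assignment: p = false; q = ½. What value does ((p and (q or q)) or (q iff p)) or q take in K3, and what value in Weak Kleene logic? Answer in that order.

½; ½

In K3: q or q = ½ or ½ = ½
p and (q or q) = false and ½ = false
q iff p = ½ iff false = ½
(p and (q or q)) or (q iff p) = false or ½ = ½
((p and (q or q)) or (q iff p)) or q = ½ or ½ = ½
In Weak Kleene logic: q or q = ½ or ½ = ½
p and (q or q) = false and ½ = ½
q iff p = ½ iff false = ½
(p and (q or q)) or (q iff p) = ½ or ½ = ½
((p and (q or q)) or (q iff p)) or q = ½ or ½ = ½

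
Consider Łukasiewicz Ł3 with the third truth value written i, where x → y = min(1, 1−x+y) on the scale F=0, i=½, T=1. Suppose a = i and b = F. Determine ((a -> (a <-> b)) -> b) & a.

a <-> b = i <-> F = i  [1 − |½−0|]
a -> (a <-> b) = i -> i = T
(a -> (a <-> b)) -> b = T -> F = F
((a -> (a <-> b)) -> b) & a = F & i = F

F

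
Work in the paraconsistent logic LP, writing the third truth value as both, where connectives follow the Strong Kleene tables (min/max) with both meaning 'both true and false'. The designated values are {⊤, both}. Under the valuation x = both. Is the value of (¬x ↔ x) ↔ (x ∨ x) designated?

¬x = ¬both = both
¬x ↔ x = both ↔ both = both
x ∨ x = both ∨ both = both
(¬x ↔ x) ↔ (x ∨ x) = both ↔ both = both
both ∈ {⊤, both}.

Yes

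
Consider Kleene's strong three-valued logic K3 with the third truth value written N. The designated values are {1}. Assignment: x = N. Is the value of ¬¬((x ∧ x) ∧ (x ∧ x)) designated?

No

x ∧ x = N ∧ N = N
x ∧ x = N ∧ N = N
(x ∧ x) ∧ (x ∧ x) = N ∧ N = N
¬((x ∧ x) ∧ (x ∧ x)) = ¬N = N
¬¬((x ∧ x) ∧ (x ∧ x)) = ¬N = N
N ∉ {1}.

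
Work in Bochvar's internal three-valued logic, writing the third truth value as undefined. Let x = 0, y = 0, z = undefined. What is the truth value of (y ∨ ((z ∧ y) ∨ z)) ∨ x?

undefined

z ∧ y = undefined ∧ 0 = undefined
(z ∧ y) ∨ z = undefined ∨ undefined = undefined
y ∨ ((z ∧ y) ∨ z) = 0 ∨ undefined = undefined
(y ∨ ((z ∧ y) ∨ z)) ∨ x = undefined ∨ 0 = undefined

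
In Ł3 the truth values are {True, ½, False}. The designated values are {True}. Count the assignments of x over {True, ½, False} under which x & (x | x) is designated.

x=True: True ✓
x=½: ½ ·
x=False: False ·

1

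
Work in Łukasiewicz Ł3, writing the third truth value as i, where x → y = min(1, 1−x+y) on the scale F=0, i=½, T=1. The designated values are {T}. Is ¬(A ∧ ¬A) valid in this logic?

Countermodel: A=i gives i, which is not designated.

No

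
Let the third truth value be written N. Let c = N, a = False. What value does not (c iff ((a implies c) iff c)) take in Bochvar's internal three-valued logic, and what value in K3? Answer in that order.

N; N

In Bochvar's internal three-valued logic: a implies c = False implies N = N  [any arg is the third value ⇒ result is the third value]
(a implies c) iff c = N iff N = N
c iff ((a implies c) iff c) = N iff N = N
not (c iff ((a implies c) iff c)) = not N = N
In K3: a implies c = False implies N = True  [not False or N]
(a implies c) iff c = True iff N = N
c iff ((a implies c) iff c) = N iff N = N
not (c iff ((a implies c) iff c)) = not N = N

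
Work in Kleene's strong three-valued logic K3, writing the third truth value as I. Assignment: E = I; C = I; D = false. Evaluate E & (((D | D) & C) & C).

false

D | D = false | false = false
(D | D) & C = false & I = false
((D | D) & C) & C = false & I = false
E & (((D | D) & C) & C) = I & false = false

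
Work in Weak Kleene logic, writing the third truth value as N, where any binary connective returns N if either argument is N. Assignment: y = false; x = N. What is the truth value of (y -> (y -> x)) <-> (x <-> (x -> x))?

y -> x = false -> N = N
y -> (y -> x) = false -> N = N
x -> x = N -> N = N
x <-> (x -> x) = N <-> N = N
(y -> (y -> x)) <-> (x <-> (x -> x)) = N <-> N = N

N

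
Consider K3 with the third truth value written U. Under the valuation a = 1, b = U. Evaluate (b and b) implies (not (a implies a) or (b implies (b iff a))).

U

b and b = U and U = U
a implies a = 1 implies 1 = 1
not (a implies a) = not 1 = 0
b iff a = U iff 1 = U
b implies (b iff a) = U implies U = U
not (a implies a) or (b implies (b iff a)) = 0 or U = U
(b and b) implies (not (a implies a) or (b implies (b iff a))) = U implies U = U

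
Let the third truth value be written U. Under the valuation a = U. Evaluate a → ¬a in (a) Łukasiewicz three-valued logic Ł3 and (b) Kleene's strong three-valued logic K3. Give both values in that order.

In Łukasiewicz three-valued logic Ł3: ¬a = ¬U = U
a → ¬a = U → U = 1  [min(1, 1−½+½)]
In Kleene's strong three-valued logic K3: ¬a = ¬U = U
a → ¬a = U → U = U  [¬U ∨ U]
They differ because Łukasiewicz three-valued logic Ł3 and Kleene's strong three-valued logic K3 treat U differently under implication.

1; U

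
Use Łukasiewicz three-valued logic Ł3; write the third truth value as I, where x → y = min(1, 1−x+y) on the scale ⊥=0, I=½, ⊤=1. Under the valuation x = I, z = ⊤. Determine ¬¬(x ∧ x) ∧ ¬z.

⊥

x ∧ x = I ∧ I = I
¬(x ∧ x) = ¬I = I
¬¬(x ∧ x) = ¬I = I
¬z = ¬⊤ = ⊥
¬¬(x ∧ x) ∧ ¬z = I ∧ ⊥ = ⊥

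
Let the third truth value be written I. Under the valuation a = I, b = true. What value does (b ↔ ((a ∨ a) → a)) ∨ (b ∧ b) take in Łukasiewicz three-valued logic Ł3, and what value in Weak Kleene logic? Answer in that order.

true; I

In Łukasiewicz three-valued logic Ł3: a ∨ a = I ∨ I = I
(a ∨ a) → a = I → I = true
b ↔ ((a ∨ a) → a) = true ↔ true = true
b ∧ b = true ∧ true = true
(b ↔ ((a ∨ a) → a)) ∨ (b ∧ b) = true ∨ true = true
In Weak Kleene logic: a ∨ a = I ∨ I = I
(a ∨ a) → a = I → I = I  [any arg is the third value ⇒ result is the third value]
b ↔ ((a ∨ a) → a) = true ↔ I = I
b ∧ b = true ∧ true = true
(b ↔ ((a ∨ a) → a)) ∨ (b ∧ b) = I ∨ true = I
They differ because Łukasiewicz three-valued logic Ł3 and Weak Kleene logic treat I differently under the binary connectives.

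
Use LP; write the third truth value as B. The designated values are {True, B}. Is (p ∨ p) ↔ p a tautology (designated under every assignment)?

Every assignment of p over {True, B, False} gives a value in {True, B}.
In particular, with p=B: (p ∨ p) ↔ p = B.

Yes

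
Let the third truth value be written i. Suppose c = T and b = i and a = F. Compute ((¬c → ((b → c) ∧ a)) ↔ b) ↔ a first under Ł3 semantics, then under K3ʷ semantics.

i; i

In Ł3: ¬c = ¬T = F
b → c = i → T = T
(b → c) ∧ a = T ∧ F = F
¬c → ((b → c) ∧ a) = F → F = T
(¬c → ((b → c) ∧ a)) ↔ b = T ↔ i = i
((¬c → ((b → c) ∧ a)) ↔ b) ↔ a = i ↔ F = i
In K3ʷ: ¬c = ¬T = F
b → c = i → T = i  [any arg is the third value ⇒ result is the third value]
(b → c) ∧ a = i ∧ F = i
¬c → ((b → c) ∧ a) = F → i = i
(¬c → ((b → c) ∧ a)) ↔ b = i ↔ i = i
((¬c → ((b → c) ∧ a)) ↔ b) ↔ a = i ↔ F = i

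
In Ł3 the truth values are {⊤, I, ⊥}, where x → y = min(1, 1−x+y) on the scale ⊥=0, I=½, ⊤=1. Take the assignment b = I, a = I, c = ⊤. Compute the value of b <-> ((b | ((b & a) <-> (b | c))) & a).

⊤

b & a = I & I = I
b | c = I | ⊤ = ⊤
(b & a) <-> (b | c) = I <-> ⊤ = I
b | ((b & a) <-> (b | c)) = I | I = I
(b | ((b & a) <-> (b | c))) & a = I & I = I
b <-> ((b | ((b & a) <-> (b | c))) & a) = I <-> I = ⊤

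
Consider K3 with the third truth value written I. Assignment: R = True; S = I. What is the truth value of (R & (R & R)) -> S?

R & R = True & True = True
R & (R & R) = True & True = True
(R & (R & R)) -> S = True -> I = I  [~True | I]

I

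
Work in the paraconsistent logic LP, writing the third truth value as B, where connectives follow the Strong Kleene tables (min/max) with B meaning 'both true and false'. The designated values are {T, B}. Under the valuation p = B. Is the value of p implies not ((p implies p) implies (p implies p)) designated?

p implies p = B implies B = B
p implies p = B implies B = B
(p implies p) implies (p implies p) = B implies B = B
not ((p implies p) implies (p implies p)) = not B = B
p implies not ((p implies p) implies (p implies p)) = B implies B = B
B ∈ {T, B}.

Yes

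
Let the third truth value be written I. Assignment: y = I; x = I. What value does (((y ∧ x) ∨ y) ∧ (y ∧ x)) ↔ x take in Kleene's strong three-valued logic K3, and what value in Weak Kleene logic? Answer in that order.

I; I

In Kleene's strong three-valued logic K3: y ∧ x = I ∧ I = I
(y ∧ x) ∨ y = I ∨ I = I
y ∧ x = I ∧ I = I
((y ∧ x) ∨ y) ∧ (y ∧ x) = I ∧ I = I
(((y ∧ x) ∨ y) ∧ (y ∧ x)) ↔ x = I ↔ I = I
In Weak Kleene logic: y ∧ x = I ∧ I = I
(y ∧ x) ∨ y = I ∨ I = I
y ∧ x = I ∧ I = I
((y ∧ x) ∨ y) ∧ (y ∧ x) = I ∧ I = I
(((y ∧ x) ∨ y) ∧ (y ∧ x)) ↔ x = I ↔ I = I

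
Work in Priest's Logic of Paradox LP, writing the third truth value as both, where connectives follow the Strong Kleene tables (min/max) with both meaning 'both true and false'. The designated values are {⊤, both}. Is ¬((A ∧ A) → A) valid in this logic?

Countermodel: A=⊤ gives ⊥, which is not designated.

No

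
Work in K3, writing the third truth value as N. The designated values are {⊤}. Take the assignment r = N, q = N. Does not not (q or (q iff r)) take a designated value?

q iff r = N iff N = N
q or (q iff r) = N or N = N
not (q or (q iff r)) = not N = N
not not (q or (q iff r)) = not N = N
N ∉ {⊤}.

No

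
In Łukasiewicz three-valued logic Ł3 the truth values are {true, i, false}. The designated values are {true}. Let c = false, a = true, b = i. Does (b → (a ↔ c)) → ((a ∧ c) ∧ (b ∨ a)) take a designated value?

No

a ↔ c = true ↔ false = false
b → (a ↔ c) = i → false = i  [min(1, 1−½+0)]
a ∧ c = true ∧ false = false
b ∨ a = i ∨ true = true
(a ∧ c) ∧ (b ∨ a) = false ∧ true = false
(b → (a ↔ c)) → ((a ∧ c) ∧ (b ∨ a)) = i → false = i
i ∉ {true}.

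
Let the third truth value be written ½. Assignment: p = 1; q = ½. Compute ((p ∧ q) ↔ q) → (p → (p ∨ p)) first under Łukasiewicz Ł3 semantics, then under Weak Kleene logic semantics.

In Łukasiewicz Ł3: p ∧ q = 1 ∧ ½ = ½
(p ∧ q) ↔ q = ½ ↔ ½ = 1  [1 − |½−½|]
p ∨ p = 1 ∨ 1 = 1
p → (p ∨ p) = 1 → 1 = 1
((p ∧ q) ↔ q) → (p → (p ∨ p)) = 1 → 1 = 1
In Weak Kleene logic: p ∧ q = 1 ∧ ½ = ½
(p ∧ q) ↔ q = ½ ↔ ½ = ½
p ∨ p = 1 ∨ 1 = 1
p → (p ∨ p) = 1 → 1 = 1
((p ∧ q) ↔ q) → (p → (p ∨ p)) = ½ → 1 = ½  [any arg is the third value ⇒ result is the third value]
They differ because Łukasiewicz Ł3 and Weak Kleene logic treat ½ differently under the binary connectives.

1; ½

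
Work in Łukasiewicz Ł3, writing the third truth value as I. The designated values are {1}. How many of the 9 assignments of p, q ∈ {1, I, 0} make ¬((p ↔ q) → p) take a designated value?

Designated under: (p=0, q=0).

1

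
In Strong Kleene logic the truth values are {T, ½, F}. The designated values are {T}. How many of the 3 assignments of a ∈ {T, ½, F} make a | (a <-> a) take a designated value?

a=T: T ✓
a=½: ½ ·
a=F: T ✓

2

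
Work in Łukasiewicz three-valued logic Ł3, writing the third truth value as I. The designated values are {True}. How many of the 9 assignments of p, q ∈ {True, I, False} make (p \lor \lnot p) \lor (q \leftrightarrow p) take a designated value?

Of the 9 assignments, 7 give a value in {True}.

7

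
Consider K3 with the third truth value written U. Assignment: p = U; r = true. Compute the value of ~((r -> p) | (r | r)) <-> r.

false

r -> p = true -> U = U  [~true | U]
r | r = true | true = true
(r -> p) | (r | r) = U | true = true
~((r -> p) | (r | r)) = ~true = false
~((r -> p) | (r | r)) <-> r = false <-> true = false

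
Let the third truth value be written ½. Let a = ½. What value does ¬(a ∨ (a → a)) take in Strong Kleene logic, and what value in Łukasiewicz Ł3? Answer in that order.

In Strong Kleene logic: a → a = ½ → ½ = ½  [¬½ ∨ ½]
a ∨ (a → a) = ½ ∨ ½ = ½
¬(a ∨ (a → a)) = ¬½ = ½
In Łukasiewicz Ł3: a → a = ½ → ½ = True  [min(1, 1−½+½)]
a ∨ (a → a) = ½ ∨ True = True
¬(a ∨ (a → a)) = ¬True = False
They differ because Strong Kleene logic and Łukasiewicz Ł3 treat ½ differently under implication.

½; False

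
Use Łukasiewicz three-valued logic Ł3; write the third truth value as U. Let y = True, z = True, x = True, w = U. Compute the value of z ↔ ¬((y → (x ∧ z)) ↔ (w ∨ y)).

False

x ∧ z = True ∧ True = True
y → (x ∧ z) = True → True = True
w ∨ y = U ∨ True = True
(y → (x ∧ z)) ↔ (w ∨ y) = True ↔ True = True
¬((y → (x ∧ z)) ↔ (w ∨ y)) = ¬True = False
z ↔ ¬((y → (x ∧ z)) ↔ (w ∨ y)) = True ↔ False = False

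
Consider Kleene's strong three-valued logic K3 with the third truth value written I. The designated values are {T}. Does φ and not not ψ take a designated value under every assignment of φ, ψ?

Countermodel: φ=T, ψ=I gives I, which is not designated.

No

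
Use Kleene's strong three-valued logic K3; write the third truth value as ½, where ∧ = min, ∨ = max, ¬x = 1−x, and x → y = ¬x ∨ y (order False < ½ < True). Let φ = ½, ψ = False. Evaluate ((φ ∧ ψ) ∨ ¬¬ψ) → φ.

True

φ ∧ ψ = ½ ∧ False = False
¬ψ = ¬False = True
¬¬ψ = ¬True = False
(φ ∧ ψ) ∨ ¬¬ψ = False ∨ False = False
((φ ∧ ψ) ∨ ¬¬ψ) → φ = False → ½ = True  [¬False ∨ ½]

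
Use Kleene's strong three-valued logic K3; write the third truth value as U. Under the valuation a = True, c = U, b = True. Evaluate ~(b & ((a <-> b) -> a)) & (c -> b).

False

a <-> b = True <-> True = True
(a <-> b) -> a = True -> True = True
b & ((a <-> b) -> a) = True & True = True
~(b & ((a <-> b) -> a)) = ~True = False
c -> b = U -> True = True  [~U | True]
~(b & ((a <-> b) -> a)) & (c -> b) = False & True = False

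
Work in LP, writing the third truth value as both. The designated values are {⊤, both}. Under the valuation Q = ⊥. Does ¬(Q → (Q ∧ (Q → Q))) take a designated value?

No

Q → Q = ⊥ → ⊥ = ⊤
Q ∧ (Q → Q) = ⊥ ∧ ⊤ = ⊥
Q → (Q ∧ (Q → Q)) = ⊥ → ⊥ = ⊤
¬(Q → (Q ∧ (Q → Q))) = ¬⊤ = ⊥
⊥ ∉ {⊤, both}.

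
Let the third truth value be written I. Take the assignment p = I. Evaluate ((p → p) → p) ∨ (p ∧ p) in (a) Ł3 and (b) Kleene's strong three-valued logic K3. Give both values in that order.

In Ł3: p → p = I → I = true  [min(1, 1−½+½)]
(p → p) → p = true → I = I
p ∧ p = I ∧ I = I
((p → p) → p) ∨ (p ∧ p) = I ∨ I = I
In Kleene's strong three-valued logic K3: p → p = I → I = I  [¬I ∨ I]
(p → p) → p = I → I = I
p ∧ p = I ∧ I = I
((p → p) → p) ∨ (p ∧ p) = I ∨ I = I

I; I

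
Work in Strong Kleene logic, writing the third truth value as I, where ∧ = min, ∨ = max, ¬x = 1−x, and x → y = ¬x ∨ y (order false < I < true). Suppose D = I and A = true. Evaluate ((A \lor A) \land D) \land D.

A \lor A = true \lor true = true
(A \lor A) \land D = true \land I = I
((A \lor A) \land D) \land D = I \land I = I

I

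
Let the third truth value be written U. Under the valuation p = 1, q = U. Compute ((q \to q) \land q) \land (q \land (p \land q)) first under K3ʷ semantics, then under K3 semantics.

U; U

In K3ʷ: q \to q = U \to U = U  [any arg is the third value ⇒ result is the third value]
(q \to q) \land q = U \land U = U
p \land q = 1 \land U = U
q \land (p \land q) = U \land U = U
((q \to q) \land q) \land (q \land (p \land q)) = U \land U = U
In K3: q \to q = U \to U = U
(q \to q) \land q = U \land U = U
p \land q = 1 \land U = U
q \land (p \land q) = U \land U = U
((q \to q) \land q) \land (q \land (p \land q)) = U \land U = U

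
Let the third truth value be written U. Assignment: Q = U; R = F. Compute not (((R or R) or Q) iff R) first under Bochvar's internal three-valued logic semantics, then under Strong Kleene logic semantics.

U; U

In Bochvar's internal three-valued logic: R or R = F or F = F
(R or R) or Q = F or U = U
((R or R) or Q) iff R = U iff F = U
not (((R or R) or Q) iff R) = not U = U
In Strong Kleene logic: R or R = F or F = F
(R or R) or Q = F or U = U
((R or R) or Q) iff R = U iff F = U
not (((R or R) or Q) iff R) = not U = U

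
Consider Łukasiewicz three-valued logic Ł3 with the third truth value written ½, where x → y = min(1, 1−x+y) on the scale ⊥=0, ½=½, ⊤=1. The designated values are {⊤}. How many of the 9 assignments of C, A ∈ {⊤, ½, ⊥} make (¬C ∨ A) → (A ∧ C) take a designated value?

Designated under: (C=⊤, A=⊤); (C=⊤, A=½); (C=⊤, A=⊥); (C=½, A=½).

4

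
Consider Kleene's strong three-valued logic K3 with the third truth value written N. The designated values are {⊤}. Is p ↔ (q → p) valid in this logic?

Countermodel: p=N, q=⊤ gives N, which is not designated.

No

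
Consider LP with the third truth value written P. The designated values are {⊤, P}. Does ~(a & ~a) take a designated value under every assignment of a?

Yes

Every assignment of a over {⊤, P, ⊥} gives a value in {⊤, P}.
In particular, with a=P: ~(a & ~a) = P.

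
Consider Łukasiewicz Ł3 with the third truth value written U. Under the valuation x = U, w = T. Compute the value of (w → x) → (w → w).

T

w → x = T → U = U  [min(1, 1−1+½)]
w → w = T → T = T
(w → x) → (w → w) = U → T = T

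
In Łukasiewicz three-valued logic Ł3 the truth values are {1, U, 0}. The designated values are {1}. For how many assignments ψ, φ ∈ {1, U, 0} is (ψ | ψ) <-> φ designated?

3

Designated under: (ψ=1, φ=1); (ψ=U, φ=U); (ψ=0, φ=0).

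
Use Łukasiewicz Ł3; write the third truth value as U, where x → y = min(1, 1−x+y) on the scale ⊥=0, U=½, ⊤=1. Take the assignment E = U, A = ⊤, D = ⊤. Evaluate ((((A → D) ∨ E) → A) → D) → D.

⊤

A → D = ⊤ → ⊤ = ⊤
(A → D) ∨ E = ⊤ ∨ U = ⊤
((A → D) ∨ E) → A = ⊤ → ⊤ = ⊤
(((A → D) ∨ E) → A) → D = ⊤ → ⊤ = ⊤
((((A → D) ∨ E) → A) → D) → D = ⊤ → ⊤ = ⊤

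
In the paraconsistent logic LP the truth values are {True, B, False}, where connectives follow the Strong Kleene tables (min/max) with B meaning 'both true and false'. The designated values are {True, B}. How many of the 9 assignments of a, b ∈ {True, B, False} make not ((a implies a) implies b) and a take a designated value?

4

Designated under: (a=True, b=B); (a=True, b=False); (a=B, b=B); (a=B, b=False).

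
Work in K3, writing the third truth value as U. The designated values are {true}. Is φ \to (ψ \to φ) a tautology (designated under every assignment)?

Countermodel: φ=U, ψ=true gives U, which is not designated.

No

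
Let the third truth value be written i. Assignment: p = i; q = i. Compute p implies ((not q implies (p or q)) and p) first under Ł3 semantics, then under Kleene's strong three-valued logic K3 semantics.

T; i

In Ł3: not q = not i = i
p or q = i or i = i
not q implies (p or q) = i implies i = T  [min(1, 1−½+½)]
(not q implies (p or q)) and p = T and i = i
p implies ((not q implies (p or q)) and p) = i implies i = T
In Kleene's strong three-valued logic K3: not q = not i = i
p or q = i or i = i
not q implies (p or q) = i implies i = i
(not q implies (p or q)) and p = i and i = i
p implies ((not q implies (p or q)) and p) = i implies i = i
They differ because Ł3 and Kleene's strong three-valued logic K3 treat i differently under implication.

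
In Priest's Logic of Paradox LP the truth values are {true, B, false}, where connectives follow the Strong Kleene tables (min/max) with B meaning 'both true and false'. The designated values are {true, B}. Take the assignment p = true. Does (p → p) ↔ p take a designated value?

Yes

p → p = true → true = true
(p → p) ↔ p = true ↔ true = true
true ∈ {true, B}.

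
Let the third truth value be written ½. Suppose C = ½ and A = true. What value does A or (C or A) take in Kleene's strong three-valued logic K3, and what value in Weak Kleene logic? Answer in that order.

In Kleene's strong three-valued logic K3: C or A = ½ or true = true
A or (C or A) = true or true = true
In Weak Kleene logic: C or A = ½ or true = ½
A or (C or A) = true or ½ = ½
They differ because Kleene's strong three-valued logic K3 and Weak Kleene logic treat ½ differently under the binary connectives.

true; ½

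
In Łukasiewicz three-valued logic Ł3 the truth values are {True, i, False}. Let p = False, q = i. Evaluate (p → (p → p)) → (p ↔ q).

i

p → p = False → False = True
p → (p → p) = False → True = True
p ↔ q = False ↔ i = i
(p → (p → p)) → (p ↔ q) = True → i = i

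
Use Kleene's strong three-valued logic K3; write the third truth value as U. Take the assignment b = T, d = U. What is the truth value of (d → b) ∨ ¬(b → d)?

d → b = U → T = T
b → d = T → U = U
¬(b → d) = ¬U = U
(d → b) ∨ ¬(b → d) = T ∨ U = T

T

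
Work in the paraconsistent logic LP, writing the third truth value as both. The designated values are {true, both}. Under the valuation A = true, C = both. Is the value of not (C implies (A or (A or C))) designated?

No

A or C = true or both = true
A or (A or C) = true or true = true
C implies (A or (A or C)) = both implies true = true  [not both or true]
not (C implies (A or (A or C))) = not true = false
false ∉ {true, both}.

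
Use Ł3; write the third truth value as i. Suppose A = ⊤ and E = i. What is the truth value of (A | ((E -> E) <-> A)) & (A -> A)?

E -> E = i -> i = ⊤  [min(1, 1−½+½)]
(E -> E) <-> A = ⊤ <-> ⊤ = ⊤
A | ((E -> E) <-> A) = ⊤ | ⊤ = ⊤
A -> A = ⊤ -> ⊤ = ⊤
(A | ((E -> E) <-> A)) & (A -> A) = ⊤ & ⊤ = ⊤

⊤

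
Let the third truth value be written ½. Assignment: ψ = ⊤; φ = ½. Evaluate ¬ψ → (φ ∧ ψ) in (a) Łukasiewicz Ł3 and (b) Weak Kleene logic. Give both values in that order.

In Łukasiewicz Ł3: ¬ψ = ¬⊤ = ⊥
φ ∧ ψ = ½ ∧ ⊤ = ½
¬ψ → (φ ∧ ψ) = ⊥ → ½ = ⊤
In Weak Kleene logic: ¬ψ = ¬⊤ = ⊥
φ ∧ ψ = ½ ∧ ⊤ = ½
¬ψ → (φ ∧ ψ) = ⊥ → ½ = ½
They differ because Łukasiewicz Ł3 and Weak Kleene logic treat ½ differently under the binary connectives.

⊤; ½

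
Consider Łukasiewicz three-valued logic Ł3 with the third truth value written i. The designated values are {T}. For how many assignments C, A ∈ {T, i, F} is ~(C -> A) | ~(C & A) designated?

5

Of the 9 assignments, 5 give a value in {T}.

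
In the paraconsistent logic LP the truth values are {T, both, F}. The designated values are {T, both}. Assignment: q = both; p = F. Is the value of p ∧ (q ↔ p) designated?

q ↔ p = both ↔ F = both
p ∧ (q ↔ p) = F ∧ both = F
F ∉ {T, both}.

No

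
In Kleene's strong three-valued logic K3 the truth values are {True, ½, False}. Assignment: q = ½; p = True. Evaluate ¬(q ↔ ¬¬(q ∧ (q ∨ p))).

q ∨ p = ½ ∨ True = True
q ∧ (q ∨ p) = ½ ∧ True = ½
¬(q ∧ (q ∨ p)) = ¬½ = ½
¬¬(q ∧ (q ∨ p)) = ¬½ = ½
q ↔ ¬¬(q ∧ (q ∨ p)) = ½ ↔ ½ = ½
¬(q ↔ ¬¬(q ∧ (q ∨ p))) = ¬½ = ½

½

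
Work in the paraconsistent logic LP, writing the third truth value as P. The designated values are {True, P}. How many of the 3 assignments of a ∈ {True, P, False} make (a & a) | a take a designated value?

a=True: True ✓
a=P: P ✓
a=False: False ·

2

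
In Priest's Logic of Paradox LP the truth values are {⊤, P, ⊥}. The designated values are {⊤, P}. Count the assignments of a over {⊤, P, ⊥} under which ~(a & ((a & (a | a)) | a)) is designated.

2

a=⊤: ⊥ ·
a=P: P ✓
a=⊥: ⊤ ✓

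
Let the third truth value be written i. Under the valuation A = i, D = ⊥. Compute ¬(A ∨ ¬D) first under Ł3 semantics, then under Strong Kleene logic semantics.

In Ł3: ¬D = ¬⊥ = ⊤
A ∨ ¬D = i ∨ ⊤ = ⊤
¬(A ∨ ¬D) = ¬⊤ = ⊥
In Strong Kleene logic: ¬D = ¬⊥ = ⊤
A ∨ ¬D = i ∨ ⊤ = ⊤
¬(A ∨ ¬D) = ¬⊤ = ⊥

⊥; ⊥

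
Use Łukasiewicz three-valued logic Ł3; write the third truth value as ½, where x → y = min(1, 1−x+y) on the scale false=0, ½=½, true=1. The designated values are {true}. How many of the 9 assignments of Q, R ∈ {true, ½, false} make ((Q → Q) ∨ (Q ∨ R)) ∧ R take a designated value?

3

Designated under: (Q=true, R=true); (Q=½, R=true); (Q=false, R=true).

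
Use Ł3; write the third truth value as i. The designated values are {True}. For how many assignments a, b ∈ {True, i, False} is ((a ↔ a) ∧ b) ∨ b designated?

3

Designated under: (a=True, b=True); (a=i, b=True); (a=False, b=True).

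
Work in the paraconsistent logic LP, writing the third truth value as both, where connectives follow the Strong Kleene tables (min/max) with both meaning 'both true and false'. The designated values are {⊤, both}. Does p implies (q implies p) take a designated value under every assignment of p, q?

Every assignment of p, q over {⊤, both, ⊥} gives a value in {⊤, both}.
In particular, with p=both, q=both: p implies (q implies p) = both.

Yes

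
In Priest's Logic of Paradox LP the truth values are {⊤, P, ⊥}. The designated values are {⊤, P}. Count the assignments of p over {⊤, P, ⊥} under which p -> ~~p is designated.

p=⊤: ⊤ ✓
p=P: P ✓
p=⊥: ⊤ ✓

3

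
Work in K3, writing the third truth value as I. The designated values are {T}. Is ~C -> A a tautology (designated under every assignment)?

Countermodel: C=I, A=I gives I, which is not designated.

No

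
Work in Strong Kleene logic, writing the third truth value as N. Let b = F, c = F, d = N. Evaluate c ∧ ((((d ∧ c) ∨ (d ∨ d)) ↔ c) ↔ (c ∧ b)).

d ∧ c = N ∧ F = F
d ∨ d = N ∨ N = N
(d ∧ c) ∨ (d ∨ d) = F ∨ N = N
((d ∧ c) ∨ (d ∨ d)) ↔ c = N ↔ F = N
c ∧ b = F ∧ F = F
(((d ∧ c) ∨ (d ∨ d)) ↔ c) ↔ (c ∧ b) = N ↔ F = N
c ∧ ((((d ∧ c) ∨ (d ∨ d)) ↔ c) ↔ (c ∧ b)) = F ∧ N = F

F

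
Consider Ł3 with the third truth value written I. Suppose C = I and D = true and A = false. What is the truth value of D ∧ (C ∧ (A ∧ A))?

A ∧ A = false ∧ false = false
C ∧ (A ∧ A) = I ∧ false = false
D ∧ (C ∧ (A ∧ A)) = true ∧ false = false

false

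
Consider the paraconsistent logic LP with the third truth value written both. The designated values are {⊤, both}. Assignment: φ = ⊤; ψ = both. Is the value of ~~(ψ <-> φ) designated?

Yes

ψ <-> φ = both <-> ⊤ = both
~(ψ <-> φ) = ~both = both
~~(ψ <-> φ) = ~both = both
both ∈ {⊤, both}.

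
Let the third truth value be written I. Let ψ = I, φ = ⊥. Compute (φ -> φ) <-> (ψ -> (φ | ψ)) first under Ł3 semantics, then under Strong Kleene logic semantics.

⊤; I

In Ł3: φ -> φ = ⊥ -> ⊥ = ⊤
φ | ψ = ⊥ | I = I
ψ -> (φ | ψ) = I -> I = ⊤  [min(1, 1−½+½)]
(φ -> φ) <-> (ψ -> (φ | ψ)) = ⊤ <-> ⊤ = ⊤
In Strong Kleene logic: φ -> φ = ⊥ -> ⊥ = ⊤
φ | ψ = ⊥ | I = I
ψ -> (φ | ψ) = I -> I = I  [~I | I]
(φ -> φ) <-> (ψ -> (φ | ψ)) = ⊤ <-> I = I
They differ because Ł3 and Strong Kleene logic treat I differently under implication.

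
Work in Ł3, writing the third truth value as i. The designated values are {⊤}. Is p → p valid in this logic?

Every assignment of p over {⊤, i, ⊥} gives a value in {⊤}.
In particular, with p=i: p → p = ⊤.

Yes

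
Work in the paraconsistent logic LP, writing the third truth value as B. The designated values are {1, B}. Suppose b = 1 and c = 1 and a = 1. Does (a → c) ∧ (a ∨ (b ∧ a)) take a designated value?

Yes

a → c = 1 → 1 = 1
b ∧ a = 1 ∧ 1 = 1
a ∨ (b ∧ a) = 1 ∨ 1 = 1
(a → c) ∧ (a ∨ (b ∧ a)) = 1 ∧ 1 = 1
1 ∈ {1, B}.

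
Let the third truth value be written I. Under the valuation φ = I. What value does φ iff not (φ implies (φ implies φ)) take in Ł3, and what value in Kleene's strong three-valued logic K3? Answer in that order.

I; I

In Ł3: φ implies φ = I implies I = true
φ implies (φ implies φ) = I implies true = true
not (φ implies (φ implies φ)) = not true = false
φ iff not (φ implies (φ implies φ)) = I iff false = I
In Kleene's strong three-valued logic K3: φ implies φ = I implies I = I  [not I or I]
φ implies (φ implies φ) = I implies I = I
not (φ implies (φ implies φ)) = not I = I
φ iff not (φ implies (φ implies φ)) = I iff I = I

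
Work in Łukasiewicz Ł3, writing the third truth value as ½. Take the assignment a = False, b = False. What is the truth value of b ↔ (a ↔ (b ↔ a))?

True

b ↔ a = False ↔ False = True
a ↔ (b ↔ a) = False ↔ True = False
b ↔ (a ↔ (b ↔ a)) = False ↔ False = True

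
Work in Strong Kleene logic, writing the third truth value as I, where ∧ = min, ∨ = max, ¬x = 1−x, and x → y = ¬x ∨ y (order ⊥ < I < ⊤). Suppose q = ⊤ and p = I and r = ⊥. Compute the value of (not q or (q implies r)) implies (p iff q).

⊤

not q = not ⊤ = ⊥
q implies r = ⊤ implies ⊥ = ⊥
not q or (q implies r) = ⊥ or ⊥ = ⊥
p iff q = I iff ⊤ = I
(not q or (q implies r)) implies (p iff q) = ⊥ implies I = ⊤  [not ⊥ or I]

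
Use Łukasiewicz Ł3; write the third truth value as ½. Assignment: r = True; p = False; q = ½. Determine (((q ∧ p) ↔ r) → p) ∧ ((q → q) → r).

True

q ∧ p = ½ ∧ False = False
(q ∧ p) ↔ r = False ↔ True = False
((q ∧ p) ↔ r) → p = False → False = True
q → q = ½ → ½ = True  [min(1, 1−½+½)]
(q → q) → r = True → True = True
(((q ∧ p) ↔ r) → p) ∧ ((q → q) → r) = True ∧ True = True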